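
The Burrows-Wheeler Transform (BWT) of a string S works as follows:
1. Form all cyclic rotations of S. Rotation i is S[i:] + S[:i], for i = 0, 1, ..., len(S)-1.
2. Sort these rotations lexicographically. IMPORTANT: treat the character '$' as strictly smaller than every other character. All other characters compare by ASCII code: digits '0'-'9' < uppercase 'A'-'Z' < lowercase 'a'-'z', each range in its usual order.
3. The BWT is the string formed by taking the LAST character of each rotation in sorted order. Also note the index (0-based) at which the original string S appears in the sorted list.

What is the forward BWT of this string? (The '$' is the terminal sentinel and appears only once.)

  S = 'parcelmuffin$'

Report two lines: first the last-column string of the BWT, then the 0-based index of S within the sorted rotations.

All 13 rotations (rotation i = S[i:]+S[:i]):
  rot[0] = parcelmuffin$
  rot[1] = arcelmuffin$p
  rot[2] = rcelmuffin$pa
  rot[3] = celmuffin$par
  rot[4] = elmuffin$parc
  rot[5] = lmuffin$parce
  rot[6] = muffin$parcel
  rot[7] = uffin$parcelm
  rot[8] = ffin$parcelmu
  rot[9] = fin$parcelmuf
  rot[10] = in$parcelmuff
  rot[11] = n$parcelmuffi
  rot[12] = $parcelmuffin
Sorted (with $ < everything):
  sorted[0] = $parcelmuffin  (last char: 'n')
  sorted[1] = arcelmuffin$p  (last char: 'p')
  sorted[2] = celmuffin$par  (last char: 'r')
  sorted[3] = elmuffin$parc  (last char: 'c')
  sorted[4] = ffin$parcelmu  (last char: 'u')
  sorted[5] = fin$parcelmuf  (last char: 'f')
  sorted[6] = in$parcelmuff  (last char: 'f')
  sorted[7] = lmuffin$parce  (last char: 'e')
  sorted[8] = muffin$parcel  (last char: 'l')
  sorted[9] = n$parcelmuffi  (last char: 'i')
  sorted[10] = parcelmuffin$  (last char: '$')
  sorted[11] = rcelmuffin$pa  (last char: 'a')
  sorted[12] = uffin$parcelm  (last char: 'm')
Last column: nprcuffeli$am
Original string S is at sorted index 10

Answer: nprcuffeli$am
10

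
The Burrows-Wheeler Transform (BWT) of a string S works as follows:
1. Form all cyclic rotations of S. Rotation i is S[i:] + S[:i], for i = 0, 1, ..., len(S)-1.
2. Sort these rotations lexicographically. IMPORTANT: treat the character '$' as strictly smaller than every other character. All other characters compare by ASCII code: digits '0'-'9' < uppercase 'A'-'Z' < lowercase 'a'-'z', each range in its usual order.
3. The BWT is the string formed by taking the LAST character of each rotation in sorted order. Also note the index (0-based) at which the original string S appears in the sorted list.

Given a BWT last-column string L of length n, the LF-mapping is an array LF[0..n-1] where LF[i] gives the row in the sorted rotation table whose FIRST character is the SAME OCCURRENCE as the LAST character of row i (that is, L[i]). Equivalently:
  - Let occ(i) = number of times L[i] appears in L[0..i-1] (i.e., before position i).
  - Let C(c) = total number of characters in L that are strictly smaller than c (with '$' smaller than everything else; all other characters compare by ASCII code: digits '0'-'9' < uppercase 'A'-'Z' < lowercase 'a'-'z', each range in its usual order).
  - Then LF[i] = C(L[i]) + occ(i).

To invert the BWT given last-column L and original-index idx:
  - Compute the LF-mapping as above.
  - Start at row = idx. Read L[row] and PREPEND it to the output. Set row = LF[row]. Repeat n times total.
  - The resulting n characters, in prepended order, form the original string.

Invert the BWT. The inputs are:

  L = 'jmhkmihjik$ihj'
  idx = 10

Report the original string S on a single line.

Answer: khmhhikjmiijj$

Derivation:
LF mapping: 7 12 1 10 13 4 2 8 5 11 0 6 3 9
Walk LF starting at row 10, prepending L[row]:
  step 1: row=10, L[10]='$', prepend. Next row=LF[10]=0
  step 2: row=0, L[0]='j', prepend. Next row=LF[0]=7
  step 3: row=7, L[7]='j', prepend. Next row=LF[7]=8
  step 4: row=8, L[8]='i', prepend. Next row=LF[8]=5
  step 5: row=5, L[5]='i', prepend. Next row=LF[5]=4
  step 6: row=4, L[4]='m', prepend. Next row=LF[4]=13
  step 7: row=13, L[13]='j', prepend. Next row=LF[13]=9
  step 8: row=9, L[9]='k', prepend. Next row=LF[9]=11
  step 9: row=11, L[11]='i', prepend. Next row=LF[11]=6
  step 10: row=6, L[6]='h', prepend. Next row=LF[6]=2
  step 11: row=2, L[2]='h', prepend. Next row=LF[2]=1
  step 12: row=1, L[1]='m', prepend. Next row=LF[1]=12
  step 13: row=12, L[12]='h', prepend. Next row=LF[12]=3
  step 14: row=3, L[3]='k', prepend. Next row=LF[3]=10
Reversed output: khmhhikjmiijj$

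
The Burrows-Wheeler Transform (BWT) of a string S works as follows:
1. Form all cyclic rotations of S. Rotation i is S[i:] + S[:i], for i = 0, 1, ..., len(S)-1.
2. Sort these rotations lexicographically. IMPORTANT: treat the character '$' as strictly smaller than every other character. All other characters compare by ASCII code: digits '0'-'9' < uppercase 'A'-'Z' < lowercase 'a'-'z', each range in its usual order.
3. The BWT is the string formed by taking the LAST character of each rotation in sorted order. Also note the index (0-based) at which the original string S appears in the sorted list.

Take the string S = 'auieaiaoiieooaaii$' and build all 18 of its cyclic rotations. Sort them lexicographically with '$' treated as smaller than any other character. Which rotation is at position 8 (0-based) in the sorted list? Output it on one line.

All 18 rotations (rotation i = S[i:]+S[:i]):
  rot[0] = auieaiaoiieooaaii$
  rot[1] = uieaiaoiieooaaii$a
  rot[2] = ieaiaoiieooaaii$au
  rot[3] = eaiaoiieooaaii$aui
  rot[4] = aiaoiieooaaii$auie
  rot[5] = iaoiieooaaii$auiea
  rot[6] = aoiieooaaii$auieai
  rot[7] = oiieooaaii$auieaia
  rot[8] = iieooaaii$auieaiao
  rot[9] = ieooaaii$auieaiaoi
  rot[10] = eooaaii$auieaiaoii
  rot[11] = ooaaii$auieaiaoiie
  rot[12] = oaaii$auieaiaoiieo
  rot[13] = aaii$auieaiaoiieoo
  rot[14] = aii$auieaiaoiieooa
  rot[15] = ii$auieaiaoiieooaa
  rot[16] = i$auieaiaoiieooaai
  rot[17] = $auieaiaoiieooaaii
Sorted (with $ < everything):
  sorted[0] = $auieaiaoiieooaaii
  sorted[1] = aaii$auieaiaoiieoo
  sorted[2] = aiaoiieooaaii$auie
  sorted[3] = aii$auieaiaoiieooa
  sorted[4] = aoiieooaaii$auieai
  sorted[5] = auieaiaoiieooaaii$
  sorted[6] = eaiaoiieooaaii$aui
  sorted[7] = eooaaii$auieaiaoii
  sorted[8] = i$auieaiaoiieooaai
  sorted[9] = iaoiieooaaii$auiea
  sorted[10] = ieaiaoiieooaaii$au
  sorted[11] = ieooaaii$auieaiaoi
  sorted[12] = ii$auieaiaoiieooaa
  sorted[13] = iieooaaii$auieaiao
  sorted[14] = oaaii$auieaiaoiieo
  sorted[15] = oiieooaaii$auieaia
  sorted[16] = ooaaii$auieaiaoiie
  sorted[17] = uieaiaoiieooaaii$a
sorted[8] = i$auieaiaoiieooaai

Answer: i$auieaiaoiieooaai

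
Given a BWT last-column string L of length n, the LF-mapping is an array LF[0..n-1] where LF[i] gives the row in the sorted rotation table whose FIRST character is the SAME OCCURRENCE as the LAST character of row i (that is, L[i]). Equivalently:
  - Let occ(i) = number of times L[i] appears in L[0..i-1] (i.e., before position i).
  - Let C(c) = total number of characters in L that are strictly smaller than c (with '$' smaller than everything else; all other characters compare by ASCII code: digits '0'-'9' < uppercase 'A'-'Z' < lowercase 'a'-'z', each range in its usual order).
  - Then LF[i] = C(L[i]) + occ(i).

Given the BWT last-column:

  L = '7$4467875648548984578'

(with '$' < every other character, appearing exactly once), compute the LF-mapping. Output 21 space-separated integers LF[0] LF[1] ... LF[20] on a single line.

Char counts: '$':1, '4':5, '5':3, '6':2, '7':4, '8':5, '9':1
C (first-col start): C('$')=0, C('4')=1, C('5')=6, C('6')=9, C('7')=11, C('8')=15, C('9')=20
L[0]='7': occ=0, LF[0]=C('7')+0=11+0=11
L[1]='$': occ=0, LF[1]=C('$')+0=0+0=0
L[2]='4': occ=0, LF[2]=C('4')+0=1+0=1
L[3]='4': occ=1, LF[3]=C('4')+1=1+1=2
L[4]='6': occ=0, LF[4]=C('6')+0=9+0=9
L[5]='7': occ=1, LF[5]=C('7')+1=11+1=12
L[6]='8': occ=0, LF[6]=C('8')+0=15+0=15
L[7]='7': occ=2, LF[7]=C('7')+2=11+2=13
L[8]='5': occ=0, LF[8]=C('5')+0=6+0=6
L[9]='6': occ=1, LF[9]=C('6')+1=9+1=10
L[10]='4': occ=2, LF[10]=C('4')+2=1+2=3
L[11]='8': occ=1, LF[11]=C('8')+1=15+1=16
L[12]='5': occ=1, LF[12]=C('5')+1=6+1=7
L[13]='4': occ=3, LF[13]=C('4')+3=1+3=4
L[14]='8': occ=2, LF[14]=C('8')+2=15+2=17
L[15]='9': occ=0, LF[15]=C('9')+0=20+0=20
L[16]='8': occ=3, LF[16]=C('8')+3=15+3=18
L[17]='4': occ=4, LF[17]=C('4')+4=1+4=5
L[18]='5': occ=2, LF[18]=C('5')+2=6+2=8
L[19]='7': occ=3, LF[19]=C('7')+3=11+3=14
L[20]='8': occ=4, LF[20]=C('8')+4=15+4=19

Answer: 11 0 1 2 9 12 15 13 6 10 3 16 7 4 17 20 18 5 8 14 19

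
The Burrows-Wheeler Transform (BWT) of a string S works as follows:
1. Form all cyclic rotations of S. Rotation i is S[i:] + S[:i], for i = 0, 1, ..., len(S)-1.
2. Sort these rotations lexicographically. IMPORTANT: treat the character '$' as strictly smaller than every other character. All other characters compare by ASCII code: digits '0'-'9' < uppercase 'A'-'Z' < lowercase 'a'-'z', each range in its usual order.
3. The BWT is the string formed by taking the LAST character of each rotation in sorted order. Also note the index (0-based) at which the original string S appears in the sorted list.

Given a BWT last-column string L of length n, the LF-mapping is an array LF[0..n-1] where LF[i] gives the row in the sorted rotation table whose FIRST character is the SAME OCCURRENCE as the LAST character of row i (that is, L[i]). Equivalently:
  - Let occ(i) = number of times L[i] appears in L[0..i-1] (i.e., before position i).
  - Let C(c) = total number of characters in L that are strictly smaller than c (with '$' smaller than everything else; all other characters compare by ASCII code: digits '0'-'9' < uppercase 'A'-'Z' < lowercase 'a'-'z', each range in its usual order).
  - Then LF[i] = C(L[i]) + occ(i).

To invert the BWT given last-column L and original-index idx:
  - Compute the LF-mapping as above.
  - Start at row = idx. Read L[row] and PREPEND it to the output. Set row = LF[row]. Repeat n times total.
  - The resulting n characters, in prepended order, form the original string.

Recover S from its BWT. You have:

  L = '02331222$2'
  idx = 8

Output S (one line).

LF mapping: 1 3 8 9 2 4 5 6 0 7
Walk LF starting at row 8, prepending L[row]:
  step 1: row=8, L[8]='$', prepend. Next row=LF[8]=0
  step 2: row=0, L[0]='0', prepend. Next row=LF[0]=1
  step 3: row=1, L[1]='2', prepend. Next row=LF[1]=3
  step 4: row=3, L[3]='3', prepend. Next row=LF[3]=9
  step 5: row=9, L[9]='2', prepend. Next row=LF[9]=7
  step 6: row=7, L[7]='2', prepend. Next row=LF[7]=6
  step 7: row=6, L[6]='2', prepend. Next row=LF[6]=5
  step 8: row=5, L[5]='2', prepend. Next row=LF[5]=4
  step 9: row=4, L[4]='1', prepend. Next row=LF[4]=2
  step 10: row=2, L[2]='3', prepend. Next row=LF[2]=8
Reversed output: 312222320$

Answer: 312222320$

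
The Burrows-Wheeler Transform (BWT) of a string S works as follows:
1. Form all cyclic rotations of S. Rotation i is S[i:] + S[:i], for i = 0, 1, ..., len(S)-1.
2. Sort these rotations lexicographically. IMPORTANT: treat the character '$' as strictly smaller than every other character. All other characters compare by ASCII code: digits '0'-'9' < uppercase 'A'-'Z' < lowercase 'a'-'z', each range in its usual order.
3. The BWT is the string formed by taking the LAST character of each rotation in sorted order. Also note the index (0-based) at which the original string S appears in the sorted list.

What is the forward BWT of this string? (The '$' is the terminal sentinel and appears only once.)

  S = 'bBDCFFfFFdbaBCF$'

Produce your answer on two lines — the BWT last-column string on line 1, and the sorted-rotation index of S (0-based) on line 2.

Answer: FabBDBCfCFFb$dFF
12

Derivation:
All 16 rotations (rotation i = S[i:]+S[:i]):
  rot[0] = bBDCFFfFFdbaBCF$
  rot[1] = BDCFFfFFdbaBCF$b
  rot[2] = DCFFfFFdbaBCF$bB
  rot[3] = CFFfFFdbaBCF$bBD
  rot[4] = FFfFFdbaBCF$bBDC
  rot[5] = FfFFdbaBCF$bBDCF
  rot[6] = fFFdbaBCF$bBDCFF
  rot[7] = FFdbaBCF$bBDCFFf
  rot[8] = FdbaBCF$bBDCFFfF
  rot[9] = dbaBCF$bBDCFFfFF
  rot[10] = baBCF$bBDCFFfFFd
  rot[11] = aBCF$bBDCFFfFFdb
  rot[12] = BCF$bBDCFFfFFdba
  rot[13] = CF$bBDCFFfFFdbaB
  rot[14] = F$bBDCFFfFFdbaBC
  rot[15] = $bBDCFFfFFdbaBCF
Sorted (with $ < everything):
  sorted[0] = $bBDCFFfFFdbaBCF  (last char: 'F')
  sorted[1] = BCF$bBDCFFfFFdba  (last char: 'a')
  sorted[2] = BDCFFfFFdbaBCF$b  (last char: 'b')
  sorted[3] = CF$bBDCFFfFFdbaB  (last char: 'B')
  sorted[4] = CFFfFFdbaBCF$bBD  (last char: 'D')
  sorted[5] = DCFFfFFdbaBCF$bB  (last char: 'B')
  sorted[6] = F$bBDCFFfFFdbaBC  (last char: 'C')
  sorted[7] = FFdbaBCF$bBDCFFf  (last char: 'f')
  sorted[8] = FFfFFdbaBCF$bBDC  (last char: 'C')
  sorted[9] = FdbaBCF$bBDCFFfF  (last char: 'F')
  sorted[10] = FfFFdbaBCF$bBDCF  (last char: 'F')
  sorted[11] = aBCF$bBDCFFfFFdb  (last char: 'b')
  sorted[12] = bBDCFFfFFdbaBCF$  (last char: '$')
  sorted[13] = baBCF$bBDCFFfFFd  (last char: 'd')
  sorted[14] = dbaBCF$bBDCFFfFF  (last char: 'F')
  sorted[15] = fFFdbaBCF$bBDCFF  (last char: 'F')
Last column: FabBDBCfCFFb$dFF
Original string S is at sorted index 12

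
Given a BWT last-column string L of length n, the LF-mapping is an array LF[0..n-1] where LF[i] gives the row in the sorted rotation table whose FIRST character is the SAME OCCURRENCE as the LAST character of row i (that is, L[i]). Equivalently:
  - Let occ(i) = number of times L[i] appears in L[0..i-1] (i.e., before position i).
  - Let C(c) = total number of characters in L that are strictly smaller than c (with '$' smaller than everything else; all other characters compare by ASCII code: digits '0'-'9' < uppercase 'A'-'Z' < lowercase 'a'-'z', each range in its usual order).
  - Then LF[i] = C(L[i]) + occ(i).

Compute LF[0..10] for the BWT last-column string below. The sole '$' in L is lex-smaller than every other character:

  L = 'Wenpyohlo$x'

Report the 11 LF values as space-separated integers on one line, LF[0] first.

Char counts: '$':1, 'W':1, 'e':1, 'h':1, 'l':1, 'n':1, 'o':2, 'p':1, 'x':1, 'y':1
C (first-col start): C('$')=0, C('W')=1, C('e')=2, C('h')=3, C('l')=4, C('n')=5, C('o')=6, C('p')=8, C('x')=9, C('y')=10
L[0]='W': occ=0, LF[0]=C('W')+0=1+0=1
L[1]='e': occ=0, LF[1]=C('e')+0=2+0=2
L[2]='n': occ=0, LF[2]=C('n')+0=5+0=5
L[3]='p': occ=0, LF[3]=C('p')+0=8+0=8
L[4]='y': occ=0, LF[4]=C('y')+0=10+0=10
L[5]='o': occ=0, LF[5]=C('o')+0=6+0=6
L[6]='h': occ=0, LF[6]=C('h')+0=3+0=3
L[7]='l': occ=0, LF[7]=C('l')+0=4+0=4
L[8]='o': occ=1, LF[8]=C('o')+1=6+1=7
L[9]='$': occ=0, LF[9]=C('$')+0=0+0=0
L[10]='x': occ=0, LF[10]=C('x')+0=9+0=9

Answer: 1 2 5 8 10 6 3 4 7 0 9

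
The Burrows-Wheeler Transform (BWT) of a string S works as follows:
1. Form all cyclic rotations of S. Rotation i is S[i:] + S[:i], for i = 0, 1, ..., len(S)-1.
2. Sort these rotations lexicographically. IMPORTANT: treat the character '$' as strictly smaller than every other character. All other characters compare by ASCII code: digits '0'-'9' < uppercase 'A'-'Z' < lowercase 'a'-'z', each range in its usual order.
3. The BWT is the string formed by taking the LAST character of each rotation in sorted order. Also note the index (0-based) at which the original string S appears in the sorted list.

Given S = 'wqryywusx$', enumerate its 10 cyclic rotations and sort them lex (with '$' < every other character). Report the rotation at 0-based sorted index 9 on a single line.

All 10 rotations (rotation i = S[i:]+S[:i]):
  rot[0] = wqryywusx$
  rot[1] = qryywusx$w
  rot[2] = ryywusx$wq
  rot[3] = yywusx$wqr
  rot[4] = ywusx$wqry
  rot[5] = wusx$wqryy
  rot[6] = usx$wqryyw
  rot[7] = sx$wqryywu
  rot[8] = x$wqryywus
  rot[9] = $wqryywusx
Sorted (with $ < everything):
  sorted[0] = $wqryywusx
  sorted[1] = qryywusx$w
  sorted[2] = ryywusx$wq
  sorted[3] = sx$wqryywu
  sorted[4] = usx$wqryyw
  sorted[5] = wqryywusx$
  sorted[6] = wusx$wqryy
  sorted[7] = x$wqryywus
  sorted[8] = ywusx$wqry
  sorted[9] = yywusx$wqr
sorted[9] = yywusx$wqr

Answer: yywusx$wqr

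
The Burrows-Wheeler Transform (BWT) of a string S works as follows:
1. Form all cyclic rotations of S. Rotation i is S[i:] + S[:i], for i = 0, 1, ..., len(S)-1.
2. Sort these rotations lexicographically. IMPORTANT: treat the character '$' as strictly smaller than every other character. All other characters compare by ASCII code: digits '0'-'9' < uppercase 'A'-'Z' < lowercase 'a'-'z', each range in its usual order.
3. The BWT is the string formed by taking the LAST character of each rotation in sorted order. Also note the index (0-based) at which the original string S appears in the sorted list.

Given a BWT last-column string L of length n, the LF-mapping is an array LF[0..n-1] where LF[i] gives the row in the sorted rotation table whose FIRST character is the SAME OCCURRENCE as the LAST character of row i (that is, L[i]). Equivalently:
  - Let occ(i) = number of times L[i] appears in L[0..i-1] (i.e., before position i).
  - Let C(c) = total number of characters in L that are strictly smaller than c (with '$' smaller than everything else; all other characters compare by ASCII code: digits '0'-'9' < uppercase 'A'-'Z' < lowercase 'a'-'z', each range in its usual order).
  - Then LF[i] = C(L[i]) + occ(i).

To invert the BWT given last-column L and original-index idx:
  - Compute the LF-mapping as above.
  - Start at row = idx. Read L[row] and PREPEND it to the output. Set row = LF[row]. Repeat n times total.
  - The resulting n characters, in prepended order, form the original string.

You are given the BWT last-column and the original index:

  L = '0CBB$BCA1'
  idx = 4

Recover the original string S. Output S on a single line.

Answer: B1CBBAC0$

Derivation:
LF mapping: 1 7 4 5 0 6 8 3 2
Walk LF starting at row 4, prepending L[row]:
  step 1: row=4, L[4]='$', prepend. Next row=LF[4]=0
  step 2: row=0, L[0]='0', prepend. Next row=LF[0]=1
  step 3: row=1, L[1]='C', prepend. Next row=LF[1]=7
  step 4: row=7, L[7]='A', prepend. Next row=LF[7]=3
  step 5: row=3, L[3]='B', prepend. Next row=LF[3]=5
  step 6: row=5, L[5]='B', prepend. Next row=LF[5]=6
  step 7: row=6, L[6]='C', prepend. Next row=LF[6]=8
  step 8: row=8, L[8]='1', prepend. Next row=LF[8]=2
  step 9: row=2, L[2]='B', prepend. Next row=LF[2]=4
Reversed output: B1CBBAC0$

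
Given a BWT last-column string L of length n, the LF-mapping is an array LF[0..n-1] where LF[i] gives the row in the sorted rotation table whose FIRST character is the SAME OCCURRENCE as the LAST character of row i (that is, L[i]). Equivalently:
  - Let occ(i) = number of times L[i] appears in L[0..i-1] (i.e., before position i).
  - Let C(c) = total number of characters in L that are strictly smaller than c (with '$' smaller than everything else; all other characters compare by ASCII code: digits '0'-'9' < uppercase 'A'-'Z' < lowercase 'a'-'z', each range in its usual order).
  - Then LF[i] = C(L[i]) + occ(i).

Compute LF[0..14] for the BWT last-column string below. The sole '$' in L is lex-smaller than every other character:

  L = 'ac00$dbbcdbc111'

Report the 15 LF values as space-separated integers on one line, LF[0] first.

Char counts: '$':1, '0':2, '1':3, 'a':1, 'b':3, 'c':3, 'd':2
C (first-col start): C('$')=0, C('0')=1, C('1')=3, C('a')=6, C('b')=7, C('c')=10, C('d')=13
L[0]='a': occ=0, LF[0]=C('a')+0=6+0=6
L[1]='c': occ=0, LF[1]=C('c')+0=10+0=10
L[2]='0': occ=0, LF[2]=C('0')+0=1+0=1
L[3]='0': occ=1, LF[3]=C('0')+1=1+1=2
L[4]='$': occ=0, LF[4]=C('$')+0=0+0=0
L[5]='d': occ=0, LF[5]=C('d')+0=13+0=13
L[6]='b': occ=0, LF[6]=C('b')+0=7+0=7
L[7]='b': occ=1, LF[7]=C('b')+1=7+1=8
L[8]='c': occ=1, LF[8]=C('c')+1=10+1=11
L[9]='d': occ=1, LF[9]=C('d')+1=13+1=14
L[10]='b': occ=2, LF[10]=C('b')+2=7+2=9
L[11]='c': occ=2, LF[11]=C('c')+2=10+2=12
L[12]='1': occ=0, LF[12]=C('1')+0=3+0=3
L[13]='1': occ=1, LF[13]=C('1')+1=3+1=4
L[14]='1': occ=2, LF[14]=C('1')+2=3+2=5

Answer: 6 10 1 2 0 13 7 8 11 14 9 12 3 4 5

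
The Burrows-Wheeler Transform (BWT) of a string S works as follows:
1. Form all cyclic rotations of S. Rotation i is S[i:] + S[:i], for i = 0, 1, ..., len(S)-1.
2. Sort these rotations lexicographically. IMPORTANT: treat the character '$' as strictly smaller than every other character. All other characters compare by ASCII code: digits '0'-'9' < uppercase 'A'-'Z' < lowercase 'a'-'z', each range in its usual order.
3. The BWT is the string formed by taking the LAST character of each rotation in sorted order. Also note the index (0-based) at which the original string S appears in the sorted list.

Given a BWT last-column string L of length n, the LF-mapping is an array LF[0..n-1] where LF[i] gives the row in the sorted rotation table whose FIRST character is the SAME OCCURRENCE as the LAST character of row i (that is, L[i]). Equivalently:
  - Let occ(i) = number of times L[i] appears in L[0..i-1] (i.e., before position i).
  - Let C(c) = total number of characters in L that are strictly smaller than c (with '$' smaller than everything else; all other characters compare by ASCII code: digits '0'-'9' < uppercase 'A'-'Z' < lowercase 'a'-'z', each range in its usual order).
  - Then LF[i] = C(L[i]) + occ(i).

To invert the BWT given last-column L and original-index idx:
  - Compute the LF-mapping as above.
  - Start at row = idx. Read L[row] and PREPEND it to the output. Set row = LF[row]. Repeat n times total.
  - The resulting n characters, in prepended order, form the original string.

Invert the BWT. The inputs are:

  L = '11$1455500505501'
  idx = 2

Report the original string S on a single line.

Answer: 040551051015551$

Derivation:
LF mapping: 5 6 0 7 9 10 11 12 1 2 13 3 14 15 4 8
Walk LF starting at row 2, prepending L[row]:
  step 1: row=2, L[2]='$', prepend. Next row=LF[2]=0
  step 2: row=0, L[0]='1', prepend. Next row=LF[0]=5
  step 3: row=5, L[5]='5', prepend. Next row=LF[5]=10
  step 4: row=10, L[10]='5', prepend. Next row=LF[10]=13
  step 5: row=13, L[13]='5', prepend. Next row=LF[13]=15
  step 6: row=15, L[15]='1', prepend. Next row=LF[15]=8
  step 7: row=8, L[8]='0', prepend. Next row=LF[8]=1
  step 8: row=1, L[1]='1', prepend. Next row=LF[1]=6
  step 9: row=6, L[6]='5', prepend. Next row=LF[6]=11
  step 10: row=11, L[11]='0', prepend. Next row=LF[11]=3
  step 11: row=3, L[3]='1', prepend. Next row=LF[3]=7
  step 12: row=7, L[7]='5', prepend. Next row=LF[7]=12
  step 13: row=12, L[12]='5', prepend. Next row=LF[12]=14
  step 14: row=14, L[14]='0', prepend. Next row=LF[14]=4
  step 15: row=4, L[4]='4', prepend. Next row=LF[4]=9
  step 16: row=9, L[9]='0', prepend. Next row=LF[9]=2
Reversed output: 040551051015551$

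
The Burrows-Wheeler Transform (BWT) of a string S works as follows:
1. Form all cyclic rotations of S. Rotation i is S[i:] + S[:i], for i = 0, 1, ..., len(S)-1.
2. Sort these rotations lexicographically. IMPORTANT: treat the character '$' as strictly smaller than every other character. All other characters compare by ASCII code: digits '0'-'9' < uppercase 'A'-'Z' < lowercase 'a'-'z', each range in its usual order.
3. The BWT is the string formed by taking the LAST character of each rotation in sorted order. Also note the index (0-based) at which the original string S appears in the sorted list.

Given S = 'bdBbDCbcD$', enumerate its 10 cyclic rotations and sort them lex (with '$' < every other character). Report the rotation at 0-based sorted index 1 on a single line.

Answer: BbDCbcD$bd

Derivation:
All 10 rotations (rotation i = S[i:]+S[:i]):
  rot[0] = bdBbDCbcD$
  rot[1] = dBbDCbcD$b
  rot[2] = BbDCbcD$bd
  rot[3] = bDCbcD$bdB
  rot[4] = DCbcD$bdBb
  rot[5] = CbcD$bdBbD
  rot[6] = bcD$bdBbDC
  rot[7] = cD$bdBbDCb
  rot[8] = D$bdBbDCbc
  rot[9] = $bdBbDCbcD
Sorted (with $ < everything):
  sorted[0] = $bdBbDCbcD
  sorted[1] = BbDCbcD$bd
  sorted[2] = CbcD$bdBbD
  sorted[3] = D$bdBbDCbc
  sorted[4] = DCbcD$bdBb
  sorted[5] = bDCbcD$bdB
  sorted[6] = bcD$bdBbDC
  sorted[7] = bdBbDCbcD$
  sorted[8] = cD$bdBbDCb
  sorted[9] = dBbDCbcD$b
sorted[1] = BbDCbcD$bd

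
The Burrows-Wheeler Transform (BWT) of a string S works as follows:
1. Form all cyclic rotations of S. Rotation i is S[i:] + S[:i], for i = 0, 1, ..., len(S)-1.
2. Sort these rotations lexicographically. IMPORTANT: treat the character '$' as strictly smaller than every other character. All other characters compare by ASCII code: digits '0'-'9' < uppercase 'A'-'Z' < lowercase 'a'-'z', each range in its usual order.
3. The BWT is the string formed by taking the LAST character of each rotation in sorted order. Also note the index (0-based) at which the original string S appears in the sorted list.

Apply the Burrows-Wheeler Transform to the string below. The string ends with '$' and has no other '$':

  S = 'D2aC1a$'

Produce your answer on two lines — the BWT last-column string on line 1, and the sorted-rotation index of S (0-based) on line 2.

All 7 rotations (rotation i = S[i:]+S[:i]):
  rot[0] = D2aC1a$
  rot[1] = 2aC1a$D
  rot[2] = aC1a$D2
  rot[3] = C1a$D2a
  rot[4] = 1a$D2aC
  rot[5] = a$D2aC1
  rot[6] = $D2aC1a
Sorted (with $ < everything):
  sorted[0] = $D2aC1a  (last char: 'a')
  sorted[1] = 1a$D2aC  (last char: 'C')
  sorted[2] = 2aC1a$D  (last char: 'D')
  sorted[3] = C1a$D2a  (last char: 'a')
  sorted[4] = D2aC1a$  (last char: '$')
  sorted[5] = a$D2aC1  (last char: '1')
  sorted[6] = aC1a$D2  (last char: '2')
Last column: aCDa$12
Original string S is at sorted index 4

Answer: aCDa$12
4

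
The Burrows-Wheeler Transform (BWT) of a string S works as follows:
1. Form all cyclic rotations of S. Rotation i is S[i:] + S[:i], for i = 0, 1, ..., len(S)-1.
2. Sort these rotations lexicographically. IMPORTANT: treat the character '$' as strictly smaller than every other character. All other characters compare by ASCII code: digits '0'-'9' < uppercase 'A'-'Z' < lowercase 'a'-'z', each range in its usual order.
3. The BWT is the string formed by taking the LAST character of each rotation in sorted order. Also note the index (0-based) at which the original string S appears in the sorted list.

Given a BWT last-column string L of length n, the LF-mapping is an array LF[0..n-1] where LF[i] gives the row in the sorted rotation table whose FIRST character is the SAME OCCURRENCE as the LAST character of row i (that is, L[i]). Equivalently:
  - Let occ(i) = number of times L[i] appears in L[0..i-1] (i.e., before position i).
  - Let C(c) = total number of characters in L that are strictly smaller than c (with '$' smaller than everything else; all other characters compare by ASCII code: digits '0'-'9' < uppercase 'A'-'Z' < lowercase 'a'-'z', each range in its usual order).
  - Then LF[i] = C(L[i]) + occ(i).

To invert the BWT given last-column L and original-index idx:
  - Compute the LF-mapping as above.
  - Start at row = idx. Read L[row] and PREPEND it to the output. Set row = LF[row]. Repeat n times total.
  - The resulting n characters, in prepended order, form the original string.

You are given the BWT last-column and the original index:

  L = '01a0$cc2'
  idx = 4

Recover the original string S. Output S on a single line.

Answer: 2cca010$

Derivation:
LF mapping: 1 3 5 2 0 6 7 4
Walk LF starting at row 4, prepending L[row]:
  step 1: row=4, L[4]='$', prepend. Next row=LF[4]=0
  step 2: row=0, L[0]='0', prepend. Next row=LF[0]=1
  step 3: row=1, L[1]='1', prepend. Next row=LF[1]=3
  step 4: row=3, L[3]='0', prepend. Next row=LF[3]=2
  step 5: row=2, L[2]='a', prepend. Next row=LF[2]=5
  step 6: row=5, L[5]='c', prepend. Next row=LF[5]=6
  step 7: row=6, L[6]='c', prepend. Next row=LF[6]=7
  step 8: row=7, L[7]='2', prepend. Next row=LF[7]=4
Reversed output: 2cca010$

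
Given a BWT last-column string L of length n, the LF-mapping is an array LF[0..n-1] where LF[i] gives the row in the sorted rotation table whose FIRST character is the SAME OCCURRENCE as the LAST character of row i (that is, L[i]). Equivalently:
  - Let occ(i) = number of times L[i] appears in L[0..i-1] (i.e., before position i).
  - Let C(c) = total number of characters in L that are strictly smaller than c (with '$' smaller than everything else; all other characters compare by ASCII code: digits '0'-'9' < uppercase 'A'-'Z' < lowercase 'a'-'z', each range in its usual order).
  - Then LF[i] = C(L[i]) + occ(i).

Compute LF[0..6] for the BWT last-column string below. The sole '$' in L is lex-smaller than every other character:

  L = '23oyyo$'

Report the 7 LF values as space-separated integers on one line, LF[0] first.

Answer: 1 2 3 5 6 4 0

Derivation:
Char counts: '$':1, '2':1, '3':1, 'o':2, 'y':2
C (first-col start): C('$')=0, C('2')=1, C('3')=2, C('o')=3, C('y')=5
L[0]='2': occ=0, LF[0]=C('2')+0=1+0=1
L[1]='3': occ=0, LF[1]=C('3')+0=2+0=2
L[2]='o': occ=0, LF[2]=C('o')+0=3+0=3
L[3]='y': occ=0, LF[3]=C('y')+0=5+0=5
L[4]='y': occ=1, LF[4]=C('y')+1=5+1=6
L[5]='o': occ=1, LF[5]=C('o')+1=3+1=4
L[6]='$': occ=0, LF[6]=C('$')+0=0+0=0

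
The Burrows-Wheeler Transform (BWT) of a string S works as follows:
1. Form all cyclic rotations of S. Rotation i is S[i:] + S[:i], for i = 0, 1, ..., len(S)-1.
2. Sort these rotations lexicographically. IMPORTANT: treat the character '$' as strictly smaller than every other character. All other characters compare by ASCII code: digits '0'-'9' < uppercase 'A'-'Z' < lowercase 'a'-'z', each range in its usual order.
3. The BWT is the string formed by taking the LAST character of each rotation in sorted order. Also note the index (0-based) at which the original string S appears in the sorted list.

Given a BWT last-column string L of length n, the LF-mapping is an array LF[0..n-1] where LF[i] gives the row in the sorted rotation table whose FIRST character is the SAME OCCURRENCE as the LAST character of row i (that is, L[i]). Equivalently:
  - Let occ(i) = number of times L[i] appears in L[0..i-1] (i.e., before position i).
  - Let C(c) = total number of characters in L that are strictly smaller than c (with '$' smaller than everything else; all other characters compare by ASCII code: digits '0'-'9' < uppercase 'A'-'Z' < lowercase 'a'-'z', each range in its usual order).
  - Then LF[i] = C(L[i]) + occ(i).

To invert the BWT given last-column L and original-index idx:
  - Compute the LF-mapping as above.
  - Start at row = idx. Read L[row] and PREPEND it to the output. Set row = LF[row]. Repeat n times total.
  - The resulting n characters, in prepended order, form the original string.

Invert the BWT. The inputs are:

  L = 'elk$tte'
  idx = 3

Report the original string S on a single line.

Answer: kettle$

Derivation:
LF mapping: 1 4 3 0 5 6 2
Walk LF starting at row 3, prepending L[row]:
  step 1: row=3, L[3]='$', prepend. Next row=LF[3]=0
  step 2: row=0, L[0]='e', prepend. Next row=LF[0]=1
  step 3: row=1, L[1]='l', prepend. Next row=LF[1]=4
  step 4: row=4, L[4]='t', prepend. Next row=LF[4]=5
  step 5: row=5, L[5]='t', prepend. Next row=LF[5]=6
  step 6: row=6, L[6]='e', prepend. Next row=LF[6]=2
  step 7: row=2, L[2]='k', prepend. Next row=LF[2]=3
Reversed output: kettle$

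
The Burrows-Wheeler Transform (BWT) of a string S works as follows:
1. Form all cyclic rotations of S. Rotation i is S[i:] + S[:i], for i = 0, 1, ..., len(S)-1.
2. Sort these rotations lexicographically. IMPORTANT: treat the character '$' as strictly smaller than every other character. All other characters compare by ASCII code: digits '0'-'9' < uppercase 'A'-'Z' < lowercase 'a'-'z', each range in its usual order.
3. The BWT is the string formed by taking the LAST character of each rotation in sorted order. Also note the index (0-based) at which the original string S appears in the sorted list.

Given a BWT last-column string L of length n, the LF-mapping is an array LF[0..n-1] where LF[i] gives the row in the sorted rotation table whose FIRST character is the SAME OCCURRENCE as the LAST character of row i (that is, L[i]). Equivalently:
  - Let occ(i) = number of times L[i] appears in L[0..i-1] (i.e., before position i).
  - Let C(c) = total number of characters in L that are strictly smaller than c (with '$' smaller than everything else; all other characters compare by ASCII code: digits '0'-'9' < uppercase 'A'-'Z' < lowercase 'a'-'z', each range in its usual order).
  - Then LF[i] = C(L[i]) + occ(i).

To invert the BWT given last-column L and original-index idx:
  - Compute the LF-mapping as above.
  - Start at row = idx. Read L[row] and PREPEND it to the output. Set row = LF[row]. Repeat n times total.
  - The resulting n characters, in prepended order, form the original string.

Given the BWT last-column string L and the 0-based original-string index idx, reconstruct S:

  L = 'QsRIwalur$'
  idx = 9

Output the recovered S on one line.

Answer: walrusIRQ$

Derivation:
LF mapping: 2 7 3 1 9 4 5 8 6 0
Walk LF starting at row 9, prepending L[row]:
  step 1: row=9, L[9]='$', prepend. Next row=LF[9]=0
  step 2: row=0, L[0]='Q', prepend. Next row=LF[0]=2
  step 3: row=2, L[2]='R', prepend. Next row=LF[2]=3
  step 4: row=3, L[3]='I', prepend. Next row=LF[3]=1
  step 5: row=1, L[1]='s', prepend. Next row=LF[1]=7
  step 6: row=7, L[7]='u', prepend. Next row=LF[7]=8
  step 7: row=8, L[8]='r', prepend. Next row=LF[8]=6
  step 8: row=6, L[6]='l', prepend. Next row=LF[6]=5
  step 9: row=5, L[5]='a', prepend. Next row=LF[5]=4
  step 10: row=4, L[4]='w', prepend. Next row=LF[4]=9
Reversed output: walrusIRQ$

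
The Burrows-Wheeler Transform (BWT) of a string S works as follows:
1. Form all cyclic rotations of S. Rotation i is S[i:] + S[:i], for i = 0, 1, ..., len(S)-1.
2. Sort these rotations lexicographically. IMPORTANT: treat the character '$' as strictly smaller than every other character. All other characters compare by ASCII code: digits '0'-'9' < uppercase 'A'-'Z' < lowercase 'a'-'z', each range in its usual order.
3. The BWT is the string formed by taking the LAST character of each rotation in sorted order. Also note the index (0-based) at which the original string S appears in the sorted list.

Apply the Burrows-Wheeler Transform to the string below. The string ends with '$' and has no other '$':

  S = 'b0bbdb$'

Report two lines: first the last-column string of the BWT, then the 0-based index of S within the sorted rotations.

Answer: bbd$0bb
3

Derivation:
All 7 rotations (rotation i = S[i:]+S[:i]):
  rot[0] = b0bbdb$
  rot[1] = 0bbdb$b
  rot[2] = bbdb$b0
  rot[3] = bdb$b0b
  rot[4] = db$b0bb
  rot[5] = b$b0bbd
  rot[6] = $b0bbdb
Sorted (with $ < everything):
  sorted[0] = $b0bbdb  (last char: 'b')
  sorted[1] = 0bbdb$b  (last char: 'b')
  sorted[2] = b$b0bbd  (last char: 'd')
  sorted[3] = b0bbdb$  (last char: '$')
  sorted[4] = bbdb$b0  (last char: '0')
  sorted[5] = bdb$b0b  (last char: 'b')
  sorted[6] = db$b0bb  (last char: 'b')
Last column: bbd$0bb
Original string S is at sorted index 3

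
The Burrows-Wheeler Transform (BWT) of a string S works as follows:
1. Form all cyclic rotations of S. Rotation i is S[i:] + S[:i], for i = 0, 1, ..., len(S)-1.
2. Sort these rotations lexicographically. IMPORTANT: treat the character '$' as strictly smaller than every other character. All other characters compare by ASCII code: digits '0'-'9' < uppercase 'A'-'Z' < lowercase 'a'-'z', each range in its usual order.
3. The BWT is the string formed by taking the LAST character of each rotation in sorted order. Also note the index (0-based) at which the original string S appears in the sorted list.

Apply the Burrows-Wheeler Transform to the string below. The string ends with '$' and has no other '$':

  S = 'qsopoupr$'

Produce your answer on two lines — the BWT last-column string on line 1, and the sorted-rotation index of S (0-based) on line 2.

All 9 rotations (rotation i = S[i:]+S[:i]):
  rot[0] = qsopoupr$
  rot[1] = sopoupr$q
  rot[2] = opoupr$qs
  rot[3] = poupr$qso
  rot[4] = oupr$qsop
  rot[5] = upr$qsopo
  rot[6] = pr$qsopou
  rot[7] = r$qsopoup
  rot[8] = $qsopoupr
Sorted (with $ < everything):
  sorted[0] = $qsopoupr  (last char: 'r')
  sorted[1] = opoupr$qs  (last char: 's')
  sorted[2] = oupr$qsop  (last char: 'p')
  sorted[3] = poupr$qso  (last char: 'o')
  sorted[4] = pr$qsopou  (last char: 'u')
  sorted[5] = qsopoupr$  (last char: '$')
  sorted[6] = r$qsopoup  (last char: 'p')
  sorted[7] = sopoupr$q  (last char: 'q')
  sorted[8] = upr$qsopo  (last char: 'o')
Last column: rspou$pqo
Original string S is at sorted index 5

Answer: rspou$pqo
5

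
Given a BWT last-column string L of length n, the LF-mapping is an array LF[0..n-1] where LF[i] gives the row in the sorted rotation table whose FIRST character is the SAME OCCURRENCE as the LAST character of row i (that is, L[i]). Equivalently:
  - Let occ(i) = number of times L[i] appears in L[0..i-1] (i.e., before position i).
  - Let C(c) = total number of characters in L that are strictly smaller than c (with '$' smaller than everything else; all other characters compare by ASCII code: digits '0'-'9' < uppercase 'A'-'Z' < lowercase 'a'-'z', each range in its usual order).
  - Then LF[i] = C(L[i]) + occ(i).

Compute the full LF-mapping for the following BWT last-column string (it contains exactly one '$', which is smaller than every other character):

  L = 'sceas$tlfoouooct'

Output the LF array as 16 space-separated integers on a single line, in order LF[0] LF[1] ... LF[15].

Char counts: '$':1, 'a':1, 'c':2, 'e':1, 'f':1, 'l':1, 'o':4, 's':2, 't':2, 'u':1
C (first-col start): C('$')=0, C('a')=1, C('c')=2, C('e')=4, C('f')=5, C('l')=6, C('o')=7, C('s')=11, C('t')=13, C('u')=15
L[0]='s': occ=0, LF[0]=C('s')+0=11+0=11
L[1]='c': occ=0, LF[1]=C('c')+0=2+0=2
L[2]='e': occ=0, LF[2]=C('e')+0=4+0=4
L[3]='a': occ=0, LF[3]=C('a')+0=1+0=1
L[4]='s': occ=1, LF[4]=C('s')+1=11+1=12
L[5]='$': occ=0, LF[5]=C('$')+0=0+0=0
L[6]='t': occ=0, LF[6]=C('t')+0=13+0=13
L[7]='l': occ=0, LF[7]=C('l')+0=6+0=6
L[8]='f': occ=0, LF[8]=C('f')+0=5+0=5
L[9]='o': occ=0, LF[9]=C('o')+0=7+0=7
L[10]='o': occ=1, LF[10]=C('o')+1=7+1=8
L[11]='u': occ=0, LF[11]=C('u')+0=15+0=15
L[12]='o': occ=2, LF[12]=C('o')+2=7+2=9
L[13]='o': occ=3, LF[13]=C('o')+3=7+3=10
L[14]='c': occ=1, LF[14]=C('c')+1=2+1=3
L[15]='t': occ=1, LF[15]=C('t')+1=13+1=14

Answer: 11 2 4 1 12 0 13 6 5 7 8 15 9 10 3 14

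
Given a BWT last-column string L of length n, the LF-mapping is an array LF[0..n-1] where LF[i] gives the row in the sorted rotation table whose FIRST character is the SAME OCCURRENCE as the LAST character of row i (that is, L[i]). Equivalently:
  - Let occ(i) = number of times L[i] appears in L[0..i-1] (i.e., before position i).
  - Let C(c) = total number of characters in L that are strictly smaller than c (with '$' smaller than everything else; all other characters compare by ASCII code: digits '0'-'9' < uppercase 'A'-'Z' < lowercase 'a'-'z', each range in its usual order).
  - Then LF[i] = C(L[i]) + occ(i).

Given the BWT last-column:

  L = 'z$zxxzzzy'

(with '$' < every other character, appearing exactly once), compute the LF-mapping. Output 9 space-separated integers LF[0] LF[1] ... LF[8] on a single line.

Answer: 4 0 5 1 2 6 7 8 3

Derivation:
Char counts: '$':1, 'x':2, 'y':1, 'z':5
C (first-col start): C('$')=0, C('x')=1, C('y')=3, C('z')=4
L[0]='z': occ=0, LF[0]=C('z')+0=4+0=4
L[1]='$': occ=0, LF[1]=C('$')+0=0+0=0
L[2]='z': occ=1, LF[2]=C('z')+1=4+1=5
L[3]='x': occ=0, LF[3]=C('x')+0=1+0=1
L[4]='x': occ=1, LF[4]=C('x')+1=1+1=2
L[5]='z': occ=2, LF[5]=C('z')+2=4+2=6
L[6]='z': occ=3, LF[6]=C('z')+3=4+3=7
L[7]='z': occ=4, LF[7]=C('z')+4=4+4=8
L[8]='y': occ=0, LF[8]=C('y')+0=3+0=3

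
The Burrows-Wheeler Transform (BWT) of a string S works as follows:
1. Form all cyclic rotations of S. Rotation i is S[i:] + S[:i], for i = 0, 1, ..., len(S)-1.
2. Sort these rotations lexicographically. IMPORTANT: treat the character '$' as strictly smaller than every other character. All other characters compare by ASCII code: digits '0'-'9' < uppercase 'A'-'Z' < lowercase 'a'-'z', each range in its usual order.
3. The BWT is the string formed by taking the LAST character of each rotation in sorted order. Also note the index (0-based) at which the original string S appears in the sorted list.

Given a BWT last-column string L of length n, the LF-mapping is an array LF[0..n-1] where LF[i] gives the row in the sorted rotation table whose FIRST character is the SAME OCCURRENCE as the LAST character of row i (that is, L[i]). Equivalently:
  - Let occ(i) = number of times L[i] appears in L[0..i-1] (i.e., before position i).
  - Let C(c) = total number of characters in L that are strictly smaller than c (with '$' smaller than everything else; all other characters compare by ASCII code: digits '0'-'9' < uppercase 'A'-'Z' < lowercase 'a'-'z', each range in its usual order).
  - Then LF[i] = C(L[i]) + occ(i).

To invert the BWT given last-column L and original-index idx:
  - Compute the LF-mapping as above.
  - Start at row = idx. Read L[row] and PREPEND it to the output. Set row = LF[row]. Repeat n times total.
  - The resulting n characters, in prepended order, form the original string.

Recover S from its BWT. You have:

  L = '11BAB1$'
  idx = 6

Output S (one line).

Answer: BA1B11$

Derivation:
LF mapping: 1 2 5 4 6 3 0
Walk LF starting at row 6, prepending L[row]:
  step 1: row=6, L[6]='$', prepend. Next row=LF[6]=0
  step 2: row=0, L[0]='1', prepend. Next row=LF[0]=1
  step 3: row=1, L[1]='1', prepend. Next row=LF[1]=2
  step 4: row=2, L[2]='B', prepend. Next row=LF[2]=5
  step 5: row=5, L[5]='1', prepend. Next row=LF[5]=3
  step 6: row=3, L[3]='A', prepend. Next row=LF[3]=4
  step 7: row=4, L[4]='B', prepend. Next row=LF[4]=6
Reversed output: BA1B11$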